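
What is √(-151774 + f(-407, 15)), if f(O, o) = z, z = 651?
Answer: I*√151123 ≈ 388.75*I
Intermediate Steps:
f(O, o) = 651
√(-151774 + f(-407, 15)) = √(-151774 + 651) = √(-151123) = I*√151123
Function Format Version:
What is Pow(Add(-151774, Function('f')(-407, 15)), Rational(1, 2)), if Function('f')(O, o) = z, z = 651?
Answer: Mul(I, Pow(151123, Rational(1, 2))) ≈ Mul(388.75, I)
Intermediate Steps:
Function('f')(O, o) = 651
Pow(Add(-151774, Function('f')(-407, 15)), Rational(1, 2)) = Pow(Add(-151774, 651), Rational(1, 2)) = Pow(-151123, Rational(1, 2)) = Mul(I, Pow(151123, Rational(1, 2)))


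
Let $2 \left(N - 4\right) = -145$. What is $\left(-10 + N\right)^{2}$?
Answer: $\frac{24649}{4} \approx 6162.3$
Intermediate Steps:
$N = - \frac{137}{2}$ ($N = 4 + \frac{1}{2} \left(-145\right) = 4 - \frac{145}{2} = - \frac{137}{2} \approx -68.5$)
$\left(-10 + N\right)^{2} = \left(-10 - \frac{137}{2}\right)^{2} = \left(- \frac{157}{2}\right)^{2} = \frac{24649}{4}$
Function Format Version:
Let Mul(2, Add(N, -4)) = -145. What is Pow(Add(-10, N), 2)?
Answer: Rational(24649, 4) ≈ 6162.3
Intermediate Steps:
N = Rational(-137, 2) (N = Add(4, Mul(Rational(1, 2), -145)) = Add(4, Rational(-145, 2)) = Rational(-137, 2) ≈ -68.500)
Pow(Add(-10, N), 2) = Pow(Add(-10, Rational(-137, 2)), 2) = Pow(Rational(-157, 2), 2) = Rational(24649, 4)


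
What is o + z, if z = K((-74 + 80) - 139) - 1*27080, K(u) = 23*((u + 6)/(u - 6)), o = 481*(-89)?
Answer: -9711650/139 ≈ -69868.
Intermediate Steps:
o = -42809
K(u) = 23*(6 + u)/(-6 + u) (K(u) = 23*((6 + u)/(-6 + u)) = 23*(6 + u)/(-6 + u))
z = -3761199/139 (z = 23*(6 + ((-74 + 80) - 139))/(-6 + ((-74 + 80) - 139)) - 1*27080 = 23*(6 + (6 - 139))/(-6 + (6 - 139)) - 27080 = 23*(6 - 133)/(-6 - 133) - 27080 = 23*(-127)/(-139) - 27080 = 23*(-1/139)*(-127) - 27080 = 2921/139 - 27080 = -3761199/139 ≈ -27059.)
o + z = -42809 - 3761199/139 = -9711650/139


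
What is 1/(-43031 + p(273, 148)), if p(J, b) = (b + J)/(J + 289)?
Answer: -562/24183001 ≈ -2.3239e-5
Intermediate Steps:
p(J, b) = (J + b)/(289 + J)
1/(-43031 + p(273, 148)) = 1/(-43031 + (273 + 148)/(289 + 273)) = 1/(-43031 + 421/562) = 1/(-24183001/562) = -562/24183001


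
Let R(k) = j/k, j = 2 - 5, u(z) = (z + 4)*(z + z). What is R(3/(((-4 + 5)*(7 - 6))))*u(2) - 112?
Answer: -136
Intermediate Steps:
u(z) = 2*z*(4 + z) (u(z) = (4 + z)*(2*z) = 2*z*(4 + z))
j = -3
R(k) = -3/k
R(3/(((-4 + 5)*(7 - 6))))*u(2) - 112 = (-3*(-4 + 5)*(7 - 6)/3)*(2*2*(4 + 2)) - 112 = (-3/(3/((1*1))))*(2*2*6) - 112 = -3/(3/1)*24 - 112 = -3/(3*1)*24 - 112 = -3/3*24 - 112 = -3*1/3*24 - 112 = -1*24 - 112 = -24 - 112 = -136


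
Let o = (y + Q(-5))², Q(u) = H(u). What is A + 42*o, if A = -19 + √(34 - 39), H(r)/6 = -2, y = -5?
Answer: 12119 + I*√5 ≈ 12119.0 + 2.2361*I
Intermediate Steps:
H(r) = -12 (H(r) = 6*(-2) = -12)
Q(u) = -12
o = 289 (o = (-5 - 12)² = (-17)² = 289)
A = -19 + I*√5 (A = -19 + √(-5) = -19 + I*√5 ≈ -19.0 + 2.2361*I)
A + 42*o = (-19 + I*√5) + 42*289 = (-19 + I*√5) + 12138 = 12119 + I*√5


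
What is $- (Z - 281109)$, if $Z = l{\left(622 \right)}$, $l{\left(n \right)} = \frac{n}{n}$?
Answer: $281108$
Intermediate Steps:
$l{\left(n \right)} = 1$
$Z = 1$
$- (Z - 281109) = - (1 - 281109) = \left(-1\right) \left(-281108\right) = 281108$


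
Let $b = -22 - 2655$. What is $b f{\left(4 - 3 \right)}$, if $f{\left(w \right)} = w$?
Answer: $-2677$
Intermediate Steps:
$b = -2677$ ($b = -22 - 2655 = -2677$)
$b f{\left(4 - 3 \right)} = - 2677 \left(4 - 3\right) = \left(-2677\right) 1 = -2677$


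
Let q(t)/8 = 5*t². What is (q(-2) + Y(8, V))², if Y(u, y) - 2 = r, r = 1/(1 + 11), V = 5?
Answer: 3783025/144 ≈ 26271.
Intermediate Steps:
q(t) = 40*t² (q(t) = 8*(5*t²) = 40*t²)
r = 1/12 ≈ 0.083333
Y(u, y) = 25/12 (Y(u, y) = 2 + 1/12 = 25/12)
(q(-2) + Y(8, V))² = (40*(-2)² + 25/12)² = (40*4 + 25/12)² = (160 + 25/12)² = (1945/12)² = 3783025/144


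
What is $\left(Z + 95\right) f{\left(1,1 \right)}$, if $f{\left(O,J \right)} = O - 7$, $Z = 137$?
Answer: $-1392$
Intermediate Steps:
$f{\left(O,J \right)} = -7 + O$ ($f{\left(O,J \right)} = O - 7 = -7 + O$)
$\left(Z + 95\right) f{\left(1,1 \right)} = \left(137 + 95\right) \left(-7 + 1\right) = 232 \left(-6\right) = -1392$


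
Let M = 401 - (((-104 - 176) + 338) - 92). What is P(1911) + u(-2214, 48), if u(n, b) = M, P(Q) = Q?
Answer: 2346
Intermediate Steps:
M = 435 (M = 401 - ((-280 + 338) - 92) = 401 - (58 - 92) = 401 - 1*(-34) = 401 + 34 = 435)
u(n, b) = 435
P(1911) + u(-2214, 48) = 1911 + 435 = 2346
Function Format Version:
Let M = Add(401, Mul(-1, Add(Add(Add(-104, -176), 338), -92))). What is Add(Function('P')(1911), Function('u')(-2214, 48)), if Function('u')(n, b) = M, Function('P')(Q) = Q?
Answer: 2346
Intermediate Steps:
M = 435 (M = Add(401, Mul(-1, Add(Add(-280, 338), -92))) = Add(401, Mul(-1, Add(58, -92))) = Add(401, Mul(-1, -34)) = Add(401, 34) = 435)
Function('u')(n, b) = 435
Add(Function('P')(1911), Function('u')(-2214, 48)) = Add(1911, 435) = 2346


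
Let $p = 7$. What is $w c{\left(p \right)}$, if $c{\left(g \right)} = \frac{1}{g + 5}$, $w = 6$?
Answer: $\frac{1}{2} \approx 0.5$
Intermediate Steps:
$c{\left(g \right)} = \frac{1}{5 + g}$
$w c{\left(p \right)} = \frac{6}{5 + 7} = \frac{6}{12} = 6 \cdot \frac{1}{12} = \frac{1}{2}$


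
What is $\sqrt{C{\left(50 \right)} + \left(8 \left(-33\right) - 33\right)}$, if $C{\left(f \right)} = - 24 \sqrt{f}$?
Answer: $\sqrt{-297 - 120 \sqrt{2}} \approx 21.603 i$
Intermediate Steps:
$\sqrt{C{\left(50 \right)} + \left(8 \left(-33\right) - 33\right)} = \sqrt{- 24 \sqrt{50} + \left(8 \left(-33\right) - 33\right)} = \sqrt{- 24 \cdot 5 \sqrt{2} - 297} = \sqrt{- 120 \sqrt{2} - 297} = \sqrt{-297 - 120 \sqrt{2}}$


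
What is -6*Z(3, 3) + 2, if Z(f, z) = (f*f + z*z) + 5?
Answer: -136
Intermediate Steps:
Z(f, z) = 5 + f² + z² (Z(f, z) = (f² + z²) + 5 = 5 + f² + z²)
-6*Z(3, 3) + 2 = -6*(5 + 3² + 3²) + 2 = -6*(5 + 9 + 9) + 2 = -6*23 + 2 = -138 + 2 = -136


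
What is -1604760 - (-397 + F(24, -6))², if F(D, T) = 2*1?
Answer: -1760785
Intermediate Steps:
F(D, T) = 2
-1604760 - (-397 + F(24, -6))² = -1604760 - (-397 + 2)² = -1604760 - 1*(-395)² = -1604760 - 1*156025 = -1604760 - 156025 = -1760785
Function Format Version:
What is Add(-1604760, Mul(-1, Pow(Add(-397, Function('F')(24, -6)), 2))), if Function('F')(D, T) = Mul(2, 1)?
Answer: -1760785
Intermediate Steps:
Function('F')(D, T) = 2
Add(-1604760, Mul(-1, Pow(Add(-397, Function('F')(24, -6)), 2))) = Add(-1604760, Mul(-1, Pow(Add(-397, 2), 2))) = Add(-1604760, Mul(-1, Pow(-395, 2))) = Add(-1604760, Mul(-1, 156025)) = Add(-1604760, -156025) = -1760785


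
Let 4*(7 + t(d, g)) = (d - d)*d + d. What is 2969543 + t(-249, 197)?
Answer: 11877895/4 ≈ 2.9695e+6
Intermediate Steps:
t(d, g) = -7 + d/4 (t(d, g) = -7 + ((d - d)*d + d)/4 = -7 + (0*d + d)/4 = -7 + (0 + d)/4 = -7 + d/4)
2969543 + t(-249, 197) = 2969543 + (-7 + (¼)*(-249)) = 2969543 + (-7 - 249/4) = 2969543 - 277/4 = 11877895/4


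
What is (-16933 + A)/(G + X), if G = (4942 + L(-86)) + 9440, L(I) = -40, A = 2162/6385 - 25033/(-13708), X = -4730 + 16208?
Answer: -1481881173739/2259910475600 ≈ -0.65573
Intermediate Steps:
X = 11478
A = 189472401/87525580 (A = 2162*(1/6385) - 25033*(-1/13708) = 2162/6385 + 25033/13708 = 189472401/87525580 ≈ 2.1648)
G = 14342 (G = (4942 - 40) + 9440 = 4902 + 9440 = 14342)
(-16933 + A)/(G + X) = (-16933 + 189472401/87525580)/(14342 + 11478) = -1481881173739/87525580/25820 = -1481881173739/87525580*1/25820 = -1481881173739/2259910475600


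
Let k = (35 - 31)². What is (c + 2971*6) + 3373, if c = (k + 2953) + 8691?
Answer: 32859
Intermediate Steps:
k = 16 (k = 4² = 16)
c = 11660 (c = (16 + 2953) + 8691 = 2969 + 8691 = 11660)
(c + 2971*6) + 3373 = (11660 + 2971*6) + 3373 = (11660 + 17826) + 3373 = 29486 + 3373 = 32859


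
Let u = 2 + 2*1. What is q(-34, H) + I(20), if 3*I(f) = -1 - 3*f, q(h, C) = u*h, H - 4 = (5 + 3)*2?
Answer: -469/3 ≈ -156.33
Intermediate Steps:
u = 4 (u = 2 + 2 = 4)
H = 20 (H = 4 + (5 + 3)*2 = 4 + 8*2 = 4 + 16 = 20)
q(h, C) = 4*h
I(f) = -1/3 - f (I(f) = (-1 - 3*f)/3 = -1/3 - f)
q(-34, H) + I(20) = 4*(-34) + (-1/3 - 1*20) = -136 + (-1/3 - 20) = -136 - 61/3 = -469/3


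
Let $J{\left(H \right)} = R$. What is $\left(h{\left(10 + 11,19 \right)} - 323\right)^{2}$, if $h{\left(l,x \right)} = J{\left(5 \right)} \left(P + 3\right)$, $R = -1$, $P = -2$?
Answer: $104976$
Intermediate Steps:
$J{\left(H \right)} = -1$
$h{\left(l,x \right)} = -1$ ($h{\left(l,x \right)} = - (-2 + 3) = \left(-1\right) 1 = -1$)
$\left(h{\left(10 + 11,19 \right)} - 323\right)^{2} = \left(-1 - 323\right)^{2} = \left(-324\right)^{2} = 104976$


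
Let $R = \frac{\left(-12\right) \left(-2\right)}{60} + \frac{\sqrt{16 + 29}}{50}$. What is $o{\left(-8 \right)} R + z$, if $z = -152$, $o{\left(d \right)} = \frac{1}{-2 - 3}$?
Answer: $- \frac{3802}{25} - \frac{3 \sqrt{5}}{250} \approx -152.11$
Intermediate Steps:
$o{\left(d \right)} = - \frac{1}{5}$ ($o{\left(d \right)} = \frac{1}{-5} = - \frac{1}{5}$)
$R = \frac{2}{5} + \frac{3 \sqrt{5}}{50}$ ($R = 24 \cdot \frac{1}{60} + \sqrt{45} \cdot \frac{1}{50} = \frac{2}{5} + 3 \sqrt{5} \cdot \frac{1}{50} = \frac{2}{5} + \frac{3 \sqrt{5}}{50} \approx 0.53416$)
$o{\left(-8 \right)} R + z = - \frac{\frac{2}{5} + \frac{3 \sqrt{5}}{50}}{5} - 152 = \left(- \frac{2}{25} - \frac{3 \sqrt{5}}{250}\right) - 152 = - \frac{3802}{25} - \frac{3 \sqrt{5}}{250}$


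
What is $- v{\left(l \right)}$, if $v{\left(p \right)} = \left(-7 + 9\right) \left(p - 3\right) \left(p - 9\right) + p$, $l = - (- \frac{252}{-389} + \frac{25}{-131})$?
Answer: $- \frac{168606522871}{2596819681} \approx -64.928$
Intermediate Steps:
$l = - \frac{23287}{50959}$ ($l = - (\left(-252\right) \left(- \frac{1}{389}\right) + 25 \left(- \frac{1}{131}\right)) = - (\frac{252}{389} - \frac{25}{131}) = \left(-1\right) \frac{23287}{50959} = - \frac{23287}{50959} \approx -0.45697$)
$v{\left(p \right)} = p + 2 \left(-9 + p\right) \left(-3 + p\right)$ ($v{\left(p \right)} = 2 \left(-3 + p\right) \left(-9 + p\right) + p = 2 \left(-9 + p\right) \left(-3 + p\right) + p = p + 2 \left(-9 + p\right) \left(-3 + p\right)$)
$- v{\left(l \right)} = - (54 - - \frac{535601}{50959} + 2 \left(- \frac{23287}{50959}\right)^{2}) = - (54 + \frac{535601}{50959} + 2 \cdot \frac{542284369}{2596819681}) = - (54 + \frac{535601}{50959} + \frac{1084568738}{2596819681}) = \left(-1\right) \frac{168606522871}{2596819681} = - \frac{168606522871}{2596819681}$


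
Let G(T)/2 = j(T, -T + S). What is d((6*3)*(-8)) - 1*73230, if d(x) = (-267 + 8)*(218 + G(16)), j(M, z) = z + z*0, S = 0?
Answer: -121404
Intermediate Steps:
j(M, z) = z (j(M, z) = z + 0 = z)
G(T) = -2*T (G(T) = 2*(-T + 0) = 2*(-T) = -2*T)
d(x) = -48174 (d(x) = (-267 + 8)*(218 - 2*16) = -259*(218 - 32) = -259*186 = -48174)
d((6*3)*(-8)) - 1*73230 = -48174 - 1*73230 = -48174 - 73230 = -121404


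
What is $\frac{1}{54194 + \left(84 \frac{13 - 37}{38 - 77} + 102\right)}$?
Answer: $\frac{13}{706520} \approx 1.84 \cdot 10^{-5}$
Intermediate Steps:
$\frac{1}{54194 + \left(84 \frac{13 - 37}{38 - 77} + 102\right)} = \frac{1}{54194 + \left(84 \left(- \frac{24}{-39}\right) + 102\right)} = \frac{1}{54194 + \left(84 \left(\left(-24\right) \left(- \frac{1}{39}\right)\right) + 102\right)} = \frac{1}{54194 + \left(84 \cdot \frac{8}{13} + 102\right)} = \frac{1}{54194 + \left(\frac{672}{13} + 102\right)} = \frac{1}{54194 + \frac{1998}{13}} = \frac{1}{\frac{706520}{13}} = \frac{13}{706520}$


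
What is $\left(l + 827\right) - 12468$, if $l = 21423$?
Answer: $9782$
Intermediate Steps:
$\left(l + 827\right) - 12468 = \left(21423 + 827\right) - 12468 = 22250 - 12468 = 9782$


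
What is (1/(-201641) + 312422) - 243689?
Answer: 13859390852/201641 ≈ 68733.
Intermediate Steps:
(1/(-201641) + 312422) - 243689 = (-1/201641 + 312422) - 243689 = 62997084501/201641 - 243689 = 13859390852/201641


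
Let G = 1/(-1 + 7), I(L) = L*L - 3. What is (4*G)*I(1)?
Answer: -4/3 ≈ -1.3333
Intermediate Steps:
I(L) = -3 + L² (I(L) = L² - 3 = -3 + L²)
G = ⅙ (G = 1/6 = ⅙ ≈ 0.16667)
(4*G)*I(1) = (4*(⅙))*(-3 + 1²) = 2*(-3 + 1)/3 = (⅔)*(-2) = -4/3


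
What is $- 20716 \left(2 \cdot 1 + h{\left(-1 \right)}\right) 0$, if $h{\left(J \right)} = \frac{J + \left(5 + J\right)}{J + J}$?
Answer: $0$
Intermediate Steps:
$h{\left(J \right)} = \frac{5 + 2 J}{2 J}$
$- 20716 \left(2 \cdot 1 + h{\left(-1 \right)}\right) 0 = - 20716 \left(2 \cdot 1 + \frac{\frac{5}{2} - 1}{-1}\right) 0 = - 20716 \left(2 - \frac{3}{2}\right) 0 = - 20716 \cdot \frac{1}{2} \cdot 0 = \left(-20716\right) 0 = 0$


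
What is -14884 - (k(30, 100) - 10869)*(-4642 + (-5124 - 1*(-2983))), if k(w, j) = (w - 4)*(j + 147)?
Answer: -30178885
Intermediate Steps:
k(w, j) = (-4 + w)*(147 + j)
-14884 - (k(30, 100) - 10869)*(-4642 + (-5124 - 1*(-2983))) = -14884 - ((-588 - 4*100 + 147*30 + 100*30) - 10869)*(-4642 + (-5124 - 1*(-2983))) = -14884 - ((-588 - 400 + 4410 + 3000) - 10869)*(-4642 + (-5124 + 2983)) = -14884 - (6422 - 10869)*(-4642 - 2141) = -14884 - (-4447)*(-6783) = -14884 - 1*30164001 = -14884 - 30164001 = -30178885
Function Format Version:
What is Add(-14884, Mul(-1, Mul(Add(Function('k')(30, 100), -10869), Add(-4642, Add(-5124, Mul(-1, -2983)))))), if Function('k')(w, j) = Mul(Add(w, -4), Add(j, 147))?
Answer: -30178885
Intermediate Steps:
Function('k')(w, j) = Mul(Add(-4, w), Add(147, j))
Add(-14884, Mul(-1, Mul(Add(Function('k')(30, 100), -10869), Add(-4642, Add(-5124, Mul(-1, -2983)))))) = Add(-14884, Mul(-1, Mul(Add(Add(-588, Mul(-4, 100), Mul(147, 30), Mul(100, 30)), -10869), Add(-4642, Add(-5124, Mul(-1, -2983)))))) = Add(-14884, Mul(-1, Mul(Add(Add(-588, -400, 4410, 3000), -10869), Add(-4642, Add(-5124, 2983))))) = Add(-14884, Mul(-1, Mul(Add(6422, -10869), Add(-4642, -2141)))) = Add(-14884, Mul(-1, Mul(-4447, -6783))) = Add(-14884, Mul(-1, 30164001)) = Add(-14884, -30164001) = -30178885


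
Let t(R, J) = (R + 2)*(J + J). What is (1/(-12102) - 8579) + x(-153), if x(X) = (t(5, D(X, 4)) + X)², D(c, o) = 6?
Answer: -46205437/12102 ≈ -3818.0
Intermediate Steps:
t(R, J) = 2*J*(2 + R) (t(R, J) = (2 + R)*(2*J) = 2*J*(2 + R))
x(X) = (84 + X)² (x(X) = (2*6*(2 + 5) + X)² = (2*6*7 + X)² = (84 + X)²)
(1/(-12102) - 8579) + x(-153) = (1/(-12102) - 8579) + (84 - 153)² = (-1/12102 - 8579) + (-69)² = -103823059/12102 + 4761 = -46205437/12102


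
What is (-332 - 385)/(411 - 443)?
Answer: 717/32 ≈ 22.406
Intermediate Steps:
(-332 - 385)/(411 - 443) = -717/(-32) = -1/32*(-717) = 717/32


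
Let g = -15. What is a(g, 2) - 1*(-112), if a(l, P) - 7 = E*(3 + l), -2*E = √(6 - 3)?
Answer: 119 + 6*√3 ≈ 129.39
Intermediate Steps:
E = -√3/2 (E = -√(6 - 3)/2 = -√3/2 ≈ -0.86602)
a(l, P) = 7 - √3*(3 + l)/2 (a(l, P) = 7 + (-√3/2)*(3 + l) = 7 - √3*(3 + l)/2)
a(g, 2) - 1*(-112) = (7 - 3*√3/2 - ½*(-15)*√3) - 1*(-112) = (7 - 3*√3/2 + 15*√3/2) + 112 = (7 + 6*√3) + 112 = 119 + 6*√3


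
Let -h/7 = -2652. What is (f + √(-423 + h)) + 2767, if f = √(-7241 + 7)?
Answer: 2767 + √18141 + I*√7234 ≈ 2901.7 + 85.053*I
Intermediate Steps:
h = 18564 (h = -7*(-2652) = 18564)
f = I*√7234 (f = √(-7234) = I*√7234 ≈ 85.053*I)
(f + √(-423 + h)) + 2767 = (I*√7234 + √(-423 + 18564)) + 2767 = (I*√7234 + √18141) + 2767 = (√18141 + I*√7234) + 2767 = 2767 + √18141 + I*√7234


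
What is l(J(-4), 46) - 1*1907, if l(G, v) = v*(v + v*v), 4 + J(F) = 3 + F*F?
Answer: 97545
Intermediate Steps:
J(F) = -1 + F**2 (J(F) = -4 + (3 + F*F) = -4 + (3 + F**2) = -1 + F**2)
l(G, v) = v*(v + v**2)
l(J(-4), 46) - 1*1907 = 46**2*(1 + 46) - 1*1907 = 2116*47 - 1907 = 99452 - 1907 = 97545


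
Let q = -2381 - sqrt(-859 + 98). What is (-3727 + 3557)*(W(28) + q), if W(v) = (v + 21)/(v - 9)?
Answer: 7682300/19 + 170*I*sqrt(761) ≈ 4.0433e+5 + 4689.7*I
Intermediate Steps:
W(v) = (21 + v)/(-9 + v)
q = -2381 - I*sqrt(761) (q = -2381 - sqrt(-761) = -2381 - I*sqrt(761) ≈ -2381.0 - 27.586*I)
(-3727 + 3557)*(W(28) + q) = (-3727 + 3557)*((21 + 28)/(-9 + 28) + (-2381 - I*sqrt(761))) = -170*(49/19 + (-2381 - I*sqrt(761))) = -170*(-45190/19 - I*sqrt(761)) = 7682300/19 + 170*I*sqrt(761)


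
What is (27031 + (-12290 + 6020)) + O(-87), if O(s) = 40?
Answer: 20801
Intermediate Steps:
(27031 + (-12290 + 6020)) + O(-87) = (27031 + (-12290 + 6020)) + 40 = (27031 - 6270) + 40 = 20761 + 40 = 20801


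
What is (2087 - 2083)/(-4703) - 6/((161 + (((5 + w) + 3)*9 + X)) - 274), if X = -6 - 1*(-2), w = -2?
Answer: 9322/98763 ≈ 0.094388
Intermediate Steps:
X = -4 (X = -6 + 2 = -4)
(2087 - 2083)/(-4703) - 6/((161 + (((5 + w) + 3)*9 + X)) - 274) = (2087 - 2083)/(-4703) - 6/((161 + (((5 - 2) + 3)*9 - 4)) - 274) = 4*(-1/4703) - 6/((161 + ((3 + 3)*9 - 4)) - 274) = -4/4703 - 6/((161 + (6*9 - 4)) - 274) = -4/4703 - 6/((161 + (54 - 4)) - 274) = -4/4703 - 6/((161 + 50) - 274) = -4/4703 - 6/(211 - 274) = -4/4703 - 6/(-63) = -4/4703 - 6*(-1/63) = -4/4703 + 2/21 = 9322/98763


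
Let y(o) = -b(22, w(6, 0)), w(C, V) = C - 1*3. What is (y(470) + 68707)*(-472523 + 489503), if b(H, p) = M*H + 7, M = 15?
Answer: 1160922600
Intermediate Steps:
w(C, V) = -3 + C (w(C, V) = C - 3 = -3 + C)
b(H, p) = 7 + 15*H (b(H, p) = 15*H + 7 = 7 + 15*H)
y(o) = -337 (y(o) = -(7 + 15*22) = -(7 + 330) = -1*337 = -337)
(y(470) + 68707)*(-472523 + 489503) = (-337 + 68707)*(-472523 + 489503) = 68370*16980 = 1160922600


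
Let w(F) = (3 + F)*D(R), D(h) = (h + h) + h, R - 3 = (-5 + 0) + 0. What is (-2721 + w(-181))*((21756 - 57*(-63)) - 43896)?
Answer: 30661497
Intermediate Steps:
R = -2 (R = 3 + ((-5 + 0) + 0) = 3 + (-5 + 0) = 3 - 5 = -2)
D(h) = 3*h (D(h) = 2*h + h = 3*h)
w(F) = -18 - 6*F (w(F) = (3 + F)*(3*(-2)) = (3 + F)*(-6) = -18 - 6*F)
(-2721 + w(-181))*((21756 - 57*(-63)) - 43896) = (-2721 + (-18 - 6*(-181)))*((21756 - 57*(-63)) - 43896) = (-2721 + (-18 + 1086))*((21756 + 3591) - 43896) = (-2721 + 1068)*(25347 - 43896) = -1653*(-18549) = 30661497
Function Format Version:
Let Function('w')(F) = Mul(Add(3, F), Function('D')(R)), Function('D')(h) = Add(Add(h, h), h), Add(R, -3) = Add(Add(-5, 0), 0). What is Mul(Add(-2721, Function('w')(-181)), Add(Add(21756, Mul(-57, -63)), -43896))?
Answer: 30661497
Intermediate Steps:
R = -2 (R = Add(3, Add(Add(-5, 0), 0)) = Add(3, Add(-5, 0)) = Add(3, -5) = -2)
Function('D')(h) = Mul(3, h) (Function('D')(h) = Add(Mul(2, h), h) = Mul(3, h))
Function('w')(F) = Add(-18, Mul(-6, F)) (Function('w')(F) = Mul(Add(3, F), Mul(3, -2)) = Mul(Add(3, F), -6) = Add(-18, Mul(-6, F)))
Mul(Add(-2721, Function('w')(-181)), Add(Add(21756, Mul(-57, -63)), -43896)) = Mul(Add(-2721, Add(-18, Mul(-6, -181))), Add(Add(21756, Mul(-57, -63)), -43896)) = Mul(Add(-2721, Add(-18, 1086)), Add(Add(21756, 3591), -43896)) = Mul(Add(-2721, 1068), Add(25347, -43896)) = Mul(-1653, -18549) = 30661497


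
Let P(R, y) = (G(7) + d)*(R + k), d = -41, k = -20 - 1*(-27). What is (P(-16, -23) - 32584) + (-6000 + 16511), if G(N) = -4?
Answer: -21668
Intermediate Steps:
k = 7 (k = -20 + 27 = 7)
P(R, y) = -315 - 45*R (P(R, y) = (-4 - 41)*(R + 7) = -45*(7 + R) = -315 - 45*R)
(P(-16, -23) - 32584) + (-6000 + 16511) = ((-315 - 45*(-16)) - 32584) + (-6000 + 16511) = ((-315 + 720) - 32584) + 10511 = (405 - 32584) + 10511 = -32179 + 10511 = -21668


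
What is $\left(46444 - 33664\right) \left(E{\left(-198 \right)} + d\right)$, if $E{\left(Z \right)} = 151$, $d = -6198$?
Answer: $-77280660$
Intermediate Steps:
$\left(46444 - 33664\right) \left(E{\left(-198 \right)} + d\right) = \left(46444 - 33664\right) \left(151 - 6198\right) = \left(46444 - 33664\right) \left(-6047\right) = 12780 \left(-6047\right) = -77280660$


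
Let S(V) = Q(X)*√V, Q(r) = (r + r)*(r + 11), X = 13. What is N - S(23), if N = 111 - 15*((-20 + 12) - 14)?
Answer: 441 - 624*√23 ≈ -2551.6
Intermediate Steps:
Q(r) = 2*r*(11 + r) (Q(r) = (2*r)*(11 + r) = 2*r*(11 + r))
N = 441 (N = 111 - 15*(-8 - 14) = 111 - 15*(-22) = 111 + 330 = 441)
S(V) = 624*√V (S(V) = (2*13*(11 + 13))*√V = (2*13*24)*√V = 624*√V)
N - S(23) = 441 - 624*√23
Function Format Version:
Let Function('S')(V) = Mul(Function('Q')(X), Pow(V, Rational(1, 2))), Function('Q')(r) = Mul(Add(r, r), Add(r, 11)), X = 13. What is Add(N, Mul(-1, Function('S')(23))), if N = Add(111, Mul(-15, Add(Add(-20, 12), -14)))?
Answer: Add(441, Mul(-624, Pow(23, Rational(1, 2)))) ≈ -2551.6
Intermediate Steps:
Function('Q')(r) = Mul(2, r, Add(11, r)) (Function('Q')(r) = Mul(Mul(2, r), Add(11, r)) = Mul(2, r, Add(11, r)))
N = 441 (N = Add(111, Mul(-15, Add(-8, -14))) = Add(111, Mul(-15, -22)) = Add(111, 330) = 441)
Function('S')(V) = Mul(624, Pow(V, Rational(1, 2))) (Function('S')(V) = Mul(Mul(2, 13, Add(11, 13)), Pow(V, Rational(1, 2))) = Mul(Mul(2, 13, 24), Pow(V, Rational(1, 2))) = Mul(624, Pow(V, Rational(1, 2))))
Add(N, Mul(-1, Function('S')(23))) = Add(441, Mul(-1, Mul(624, Pow(23, Rational(1, 2))))) = Add(441, Mul(-624, Pow(23, Rational(1, 2))))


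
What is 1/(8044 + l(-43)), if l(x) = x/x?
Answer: 1/8045 ≈ 0.00012430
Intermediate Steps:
l(x) = 1
1/(8044 + l(-43)) = 1/(8044 + 1) = 1/8045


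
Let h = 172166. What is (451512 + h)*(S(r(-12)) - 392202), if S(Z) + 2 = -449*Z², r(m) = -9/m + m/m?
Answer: -1963732820335/8 ≈ -2.4547e+11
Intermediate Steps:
r(m) = 1 - 9/m (r(m) = -9/m + 1 = 1 - 9/m)
S(Z) = -2 - 449*Z²
(451512 + h)*(S(r(-12)) - 392202) = (451512 + 172166)*((-2 - 449*(-9 - 12)²/144) - 392202) = 623678*((-2 - 449*(-1/12*(-21))²) - 392202) = 623678*((-2 - 449*(7/4)²) - 392202) = 623678*((-2 - 449*49/16) - 392202) = 623678*((-2 - 22001/16) - 392202) = 623678*(-22033/16 - 392202) = 623678*(-6297265/16) = -1963732820335/8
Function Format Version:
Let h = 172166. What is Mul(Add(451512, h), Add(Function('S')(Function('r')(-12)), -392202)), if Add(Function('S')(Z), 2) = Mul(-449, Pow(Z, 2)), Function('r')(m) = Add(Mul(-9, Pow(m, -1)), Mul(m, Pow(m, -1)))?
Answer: Rational(-1963732820335, 8) ≈ -2.4547e+11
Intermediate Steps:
Function('r')(m) = Add(1, Mul(-9, Pow(m, -1))) (Function('r')(m) = Add(Mul(-9, Pow(m, -1)), 1) = Add(1, Mul(-9, Pow(m, -1))))
Function('S')(Z) = Add(-2, Mul(-449, Pow(Z, 2)))
Mul(Add(451512, h), Add(Function('S')(Function('r')(-12)), -392202)) = Mul(Add(451512, 172166), Add(Add(-2, Mul(-449, Pow(Mul(Pow(-12, -1), Add(-9, -12)), 2))), -392202)) = Mul(623678, Add(Add(-2, Mul(-449, Pow(Mul(Rational(-1, 12), -21), 2))), -392202)) = Mul(623678, Add(Add(-2, Mul(-449, Pow(Rational(7, 4), 2))), -392202)) = Mul(623678, Add(Add(-2, Mul(-449, Rational(49, 16))), -392202)) = Mul(623678, Add(Add(-2, Rational(-22001, 16)), -392202)) = Mul(623678, Add(Rational(-22033, 16), -392202)) = Mul(623678, Rational(-6297265, 16)) = Rational(-1963732820335, 8)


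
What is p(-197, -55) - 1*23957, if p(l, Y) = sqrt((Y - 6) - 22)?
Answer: -23957 + I*sqrt(83) ≈ -23957.0 + 9.1104*I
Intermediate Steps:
p(l, Y) = sqrt(-28 + Y) (p(l, Y) = sqrt((-6 + Y) - 22) = sqrt(-28 + Y))
p(-197, -55) - 1*23957 = sqrt(-28 - 55) - 1*23957 = sqrt(-83) - 23957 = I*sqrt(83) - 23957 = -23957 + I*sqrt(83)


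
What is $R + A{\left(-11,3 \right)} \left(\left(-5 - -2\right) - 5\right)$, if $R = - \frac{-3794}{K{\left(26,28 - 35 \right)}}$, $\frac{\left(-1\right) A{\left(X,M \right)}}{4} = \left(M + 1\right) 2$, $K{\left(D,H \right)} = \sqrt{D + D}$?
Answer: $256 + \frac{1897 \sqrt{13}}{13} \approx 782.13$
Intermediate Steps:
$K{\left(D,H \right)} = \sqrt{2} \sqrt{D}$ ($K{\left(D,H \right)} = \sqrt{2 D} = \sqrt{2} \sqrt{D}$)
$A{\left(X,M \right)} = -8 - 8 M$ ($A{\left(X,M \right)} = - 4 \left(M + 1\right) 2 = - 4 \left(1 + M\right) 2 = - 4 \left(2 + 2 M\right) = -8 - 8 M$)
$R = \frac{1897 \sqrt{13}}{13}$ ($R = - \frac{-3794}{\sqrt{2} \sqrt{26}} = - \frac{-3794}{2 \sqrt{13}} = - \left(-3794\right) \frac{\sqrt{13}}{26} = - \frac{\left(-1897\right) \sqrt{13}}{13} = \frac{1897 \sqrt{13}}{13} \approx 526.13$)
$R + A{\left(-11,3 \right)} \left(\left(-5 - -2\right) - 5\right) = \frac{1897 \sqrt{13}}{13} + \left(-8 - 24\right) \left(\left(-5 - -2\right) - 5\right) = \frac{1897 \sqrt{13}}{13} + \left(-8 - 24\right) \left(\left(-5 + 2\right) - 5\right) = \frac{1897 \sqrt{13}}{13} - 32 \left(-3 - 5\right) = \frac{1897 \sqrt{13}}{13} - -256 = \frac{1897 \sqrt{13}}{13} + 256 = 256 + \frac{1897 \sqrt{13}}{13}$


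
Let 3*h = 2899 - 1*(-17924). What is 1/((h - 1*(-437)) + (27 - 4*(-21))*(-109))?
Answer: -1/4721 ≈ -0.00021182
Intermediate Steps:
h = 6941 (h = (2899 - 1*(-17924))/3 = (2899 + 17924)/3 = (⅓)*20823 = 6941)
1/((h - 1*(-437)) + (27 - 4*(-21))*(-109)) = 1/((6941 - 1*(-437)) + (27 - 4*(-21))*(-109)) = 1/((6941 + 437) + (27 - 1*(-84))*(-109)) = 1/(7378 + (27 + 84)*(-109)) = 1/(7378 + 111*(-109)) = 1/(7378 - 12099) = 1/(-4721) = -1/4721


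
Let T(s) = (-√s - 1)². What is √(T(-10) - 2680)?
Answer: √(-2689 + 2*I*√10) ≈ 0.061 + 51.856*I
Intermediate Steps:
T(s) = (-1 - √s)²
√(T(-10) - 2680) = √((1 + √(-10))² - 2680) = √((1 + I*√10)² - 2680) = √(-2680 + (1 + I*√10)²)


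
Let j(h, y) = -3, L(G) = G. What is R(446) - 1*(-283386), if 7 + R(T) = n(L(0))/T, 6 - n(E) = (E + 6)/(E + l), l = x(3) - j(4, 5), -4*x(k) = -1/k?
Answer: 2338160204/8251 ≈ 2.8338e+5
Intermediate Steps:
x(k) = 1/(4*k) (x(k) = -(-1)/(4*k) = 1/(4*k))
l = 37/12 (l = (¼)/3 - 1*(-3) = (¼)*(⅓) + 3 = 1/12 + 3 = 37/12 ≈ 3.0833)
n(E) = 6 - (6 + E)/(37/12 + E) (n(E) = 6 - (E + 6)/(E + 37/12) = 6 - (6 + E)/(37/12 + E))
R(T) = -7 + 150/(37*T) (R(T) = -7 + (30*(5 + 2*0)/(37 + 12*0))/T = -7 + (30*(5 + 0)/(37 + 0))/T = -7 + (30*5/37)/T = -7 + (30*(1/37)*5)/T = -7 + 150/(37*T))
R(446) - 1*(-283386) = (-7 + (150/37)/446) - 1*(-283386) = (-7 + (150/37)*(1/446)) + 283386 = (-7 + 75/8251) + 283386 = -57682/8251 + 283386 = 2338160204/8251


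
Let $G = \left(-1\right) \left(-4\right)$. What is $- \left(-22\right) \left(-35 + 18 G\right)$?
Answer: $814$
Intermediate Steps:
$G = 4$
$- \left(-22\right) \left(-35 + 18 G\right) = - \left(-22\right) \left(-35 + 18 \cdot 4\right) = - \left(-22\right) \left(-35 + 72\right) = - \left(-22\right) 37 = \left(-1\right) \left(-814\right) = 814$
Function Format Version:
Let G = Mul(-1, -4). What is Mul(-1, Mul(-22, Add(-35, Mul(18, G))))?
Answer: 814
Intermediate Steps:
G = 4
Mul(-1, Mul(-22, Add(-35, Mul(18, G)))) = Mul(-1, Mul(-22, Add(-35, Mul(18, 4)))) = Mul(-1, Mul(-22, Add(-35, 72))) = Mul(-1, Mul(-22, 37)) = Mul(-1, -814) = 814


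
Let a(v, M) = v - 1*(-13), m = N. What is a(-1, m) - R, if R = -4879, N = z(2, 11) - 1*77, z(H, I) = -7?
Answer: 4891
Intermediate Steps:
N = -84 (N = -7 - 1*77 = -7 - 77 = -84)
m = -84
a(v, M) = 13 + v (a(v, M) = v + 13 = 13 + v)
a(-1, m) - R = (13 - 1) - 1*(-4879) = 12 + 4879 = 4891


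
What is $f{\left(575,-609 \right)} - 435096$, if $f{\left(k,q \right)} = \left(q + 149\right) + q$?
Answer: $-436165$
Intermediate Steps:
$f{\left(k,q \right)} = 149 + 2 q$ ($f{\left(k,q \right)} = \left(149 + q\right) + q = 149 + 2 q$)
$f{\left(575,-609 \right)} - 435096 = \left(149 + 2 \left(-609\right)\right) - 435096 = \left(149 - 1218\right) - 435096 = -1069 - 435096 = -436165$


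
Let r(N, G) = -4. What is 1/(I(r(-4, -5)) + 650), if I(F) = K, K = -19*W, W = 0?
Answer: 1/650 ≈ 0.0015385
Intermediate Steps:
K = 0 (K = -19*0 = 0)
I(F) = 0
1/(I(r(-4, -5)) + 650) = 1/(0 + 650) = 1/650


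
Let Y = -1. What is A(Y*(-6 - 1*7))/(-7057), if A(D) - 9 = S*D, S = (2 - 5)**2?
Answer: -126/7057 ≈ -0.017855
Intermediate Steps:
S = 9 (S = (-3)**2 = 9)
A(D) = 9 + 9*D
A(Y*(-6 - 1*7))/(-7057) = (9 + 9*(-(-6 - 1*7)))/(-7057) = (9 + 9*(-(-6 - 7)))*(-1/7057) = (9 + 9*(-1*(-13)))*(-1/7057) = (9 + 9*13)*(-1/7057) = (9 + 117)*(-1/7057) = 126*(-1/7057) = -126/7057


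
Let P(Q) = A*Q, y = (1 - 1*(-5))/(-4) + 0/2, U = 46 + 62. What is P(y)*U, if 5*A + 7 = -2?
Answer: 1458/5 ≈ 291.60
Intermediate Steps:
A = -9/5 (A = -7/5 + (1/5)*(-2) = -7/5 - 2/5 = -9/5 ≈ -1.8000)
U = 108
y = -3/2 (y = (1 + 5)*(-1/4) + 0*(1/2) = 6*(-1/4) + 0 = -3/2 + 0 = -3/2 ≈ -1.5000)
P(Q) = -9*Q/5
P(y)*U = -9/5*(-3/2)*108 = (27/10)*108 = 1458/5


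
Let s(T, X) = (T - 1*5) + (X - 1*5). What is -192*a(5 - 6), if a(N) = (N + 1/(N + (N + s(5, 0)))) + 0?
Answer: 1536/7 ≈ 219.43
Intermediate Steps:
s(T, X) = -10 + T + X (s(T, X) = (T - 5) + (X - 5) = (-5 + T) + (-5 + X) = -10 + T + X)
a(N) = N + 1/(-5 + 2*N) (a(N) = (N + 1/(N + (N + (-10 + 5 + 0)))) + 0 = (N + 1/(N + (N - 5))) + 0 = (N + 1/(N + (-5 + N))) + 0 = (N + 1/(-5 + 2*N)) + 0 = N + 1/(-5 + 2*N))
-192*a(5 - 6) = -192*(1 - 5*(5 - 6) + 2*(5 - 6)**2)/(-5 + 2*(5 - 6)) = -192*(1 - 5*(-1) + 2*(-1)**2)/(-5 + 2*(-1)) = -192*(1 + 5 + 2*1)/(-5 - 2) = -192*(1 + 5 + 2)/(-7) = -(-192)*8/7 = -192*(-8/7) = 1536/7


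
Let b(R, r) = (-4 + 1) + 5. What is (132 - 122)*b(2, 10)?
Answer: 20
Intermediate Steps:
b(R, r) = 2 (b(R, r) = -3 + 5 = 2)
(132 - 122)*b(2, 10) = (132 - 122)*2 = 10*2 = 20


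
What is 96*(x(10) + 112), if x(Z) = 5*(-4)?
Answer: 8832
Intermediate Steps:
x(Z) = -20
96*(x(10) + 112) = 96*(-20 + 112) = 96*92 = 8832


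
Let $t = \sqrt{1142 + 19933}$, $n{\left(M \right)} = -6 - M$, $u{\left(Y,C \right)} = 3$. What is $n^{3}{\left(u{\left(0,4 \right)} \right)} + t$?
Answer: $-729 + 5 \sqrt{843} \approx -583.83$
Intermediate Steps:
$t = 5 \sqrt{843}$ ($t = \sqrt{21075} = 5 \sqrt{843} \approx 145.17$)
$n^{3}{\left(u{\left(0,4 \right)} \right)} + t = \left(-6 - 3\right)^{3} + 5 \sqrt{843} = \left(-9\right)^{3} + 5 \sqrt{843} = -729 + 5 \sqrt{843}$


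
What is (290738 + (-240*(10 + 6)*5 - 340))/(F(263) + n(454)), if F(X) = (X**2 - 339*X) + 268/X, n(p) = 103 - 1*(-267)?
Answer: -35662537/2579633 ≈ -13.825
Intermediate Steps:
n(p) = 370 (n(p) = 103 + 267 = 370)
F(X) = X**2 - 339*X + 268/X
(290738 + (-240*(10 + 6)*5 - 340))/(F(263) + n(454)) = (290738 + (-240*(10 + 6)*5 - 340))/((268 + 263**2*(-339 + 263))/263 + 370) = (290738 + (-3840*5 - 340))/((268 + 69169*(-76))/263 + 370) = (290738 + (-240*80 - 340))/((268 - 5256844)/263 + 370) = (290738 + (-19200 - 340))/((1/263)*(-5256576) + 370) = (290738 - 19540)/(-5256576/263 + 370) = 271198/(-5159266/263) = 271198*(-263/5159266) = -35662537/2579633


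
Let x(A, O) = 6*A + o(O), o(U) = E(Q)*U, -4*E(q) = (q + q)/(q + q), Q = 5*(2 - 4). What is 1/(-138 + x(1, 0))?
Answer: -1/132 ≈ -0.0075758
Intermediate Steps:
Q = -10 (Q = 5*(-2) = -10)
E(q) = -¼ (E(q) = -(q + q)/(4*(q + q)) = -2*q/(4*(2*q)) = -2*q*1/(2*q)/4 = -¼*1 = -¼)
o(U) = -U/4
x(A, O) = 6*A - O/4
1/(-138 + x(1, 0)) = 1/(-138 + (6*1 - ¼*0)) = 1/(-138 + (6 + 0)) = 1/(-138 + 6) = 1/(-132) = -1/132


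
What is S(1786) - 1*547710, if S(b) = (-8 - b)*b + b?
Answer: -3750008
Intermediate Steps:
S(b) = b + b*(-8 - b) (S(b) = b*(-8 - b) + b = b + b*(-8 - b))
S(1786) - 1*547710 = -1*1786*(7 + 1786) - 1*547710 = -1*1786*1793 - 547710 = -3202298 - 547710 = -3750008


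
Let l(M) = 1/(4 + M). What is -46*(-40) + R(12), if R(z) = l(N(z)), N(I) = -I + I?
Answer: 7361/4 ≈ 1840.3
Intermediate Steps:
N(I) = 0
R(z) = ¼ (R(z) = 1/(4 + 0) = 1/4 = ¼)
-46*(-40) + R(12) = -46*(-40) + ¼ = 1840 + ¼ = 7361/4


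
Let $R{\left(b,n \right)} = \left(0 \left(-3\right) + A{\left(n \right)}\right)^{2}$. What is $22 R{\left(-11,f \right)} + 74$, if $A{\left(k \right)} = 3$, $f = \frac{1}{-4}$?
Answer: $272$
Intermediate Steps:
$f = - \frac{1}{4} \approx -0.25$
$R{\left(b,n \right)} = 9$ ($R{\left(b,n \right)} = \left(0 \left(-3\right) + 3\right)^{2} = \left(0 + 3\right)^{2} = 3^{2} = 9$)
$22 R{\left(-11,f \right)} + 74 = 22 \cdot 9 + 74 = 198 + 74 = 272$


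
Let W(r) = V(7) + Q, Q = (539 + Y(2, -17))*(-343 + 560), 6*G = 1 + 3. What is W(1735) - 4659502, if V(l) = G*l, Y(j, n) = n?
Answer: -13638670/3 ≈ -4.5462e+6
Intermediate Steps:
G = ⅔ (G = (1 + 3)/6 = (⅙)*4 = ⅔ ≈ 0.66667)
V(l) = 2*l/3
Q = 113274 (Q = (539 - 17)*(-343 + 560) = 522*217 = 113274)
W(r) = 339836/3 (W(r) = (⅔)*7 + 113274 = 14/3 + 113274 = 339836/3)
W(1735) - 4659502 = 339836/3 - 4659502 = -13638670/3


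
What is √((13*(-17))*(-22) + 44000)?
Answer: √48862 ≈ 221.05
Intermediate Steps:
√((13*(-17))*(-22) + 44000) = √(-221*(-22) + 44000) = √(4862 + 44000) = √48862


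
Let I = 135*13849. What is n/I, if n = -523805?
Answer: -104761/373923 ≈ -0.28017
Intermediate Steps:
I = 1869615
n/I = -523805/1869615 = -523805*1/1869615 = -104761/373923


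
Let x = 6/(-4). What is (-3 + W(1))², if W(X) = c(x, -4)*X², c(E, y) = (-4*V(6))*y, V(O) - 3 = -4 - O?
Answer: 13225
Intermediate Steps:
x = -3/2 (x = 6*(-¼) = -3/2 ≈ -1.5000)
V(O) = -1 - O (V(O) = 3 + (-4 - O) = -1 - O)
c(E, y) = 28*y (c(E, y) = (-4*(-1 - 1*6))*y = (-4*(-1 - 6))*y = (-4*(-7))*y = 28*y)
W(X) = -112*X² (W(X) = (28*(-4))*X² = -112*X²)
(-3 + W(1))² = (-3 - 112*1²)² = (-3 - 112*1)² = (-3 - 112)² = (-115)² = 13225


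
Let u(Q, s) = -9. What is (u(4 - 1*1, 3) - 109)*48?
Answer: -5664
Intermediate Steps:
(u(4 - 1*1, 3) - 109)*48 = (-9 - 109)*48 = -118*48 = -5664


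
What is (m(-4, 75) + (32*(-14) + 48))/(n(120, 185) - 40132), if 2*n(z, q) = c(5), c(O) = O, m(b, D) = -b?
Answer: 264/26753 ≈ 0.0098681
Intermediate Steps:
n(z, q) = 5/2 (n(z, q) = (1/2)*5 = 5/2)
(m(-4, 75) + (32*(-14) + 48))/(n(120, 185) - 40132) = (-1*(-4) + (32*(-14) + 48))/(5/2 - 40132) = (4 + (-448 + 48))/(-80259/2) = (4 - 400)*(-2/80259) = -396*(-2/80259) = 264/26753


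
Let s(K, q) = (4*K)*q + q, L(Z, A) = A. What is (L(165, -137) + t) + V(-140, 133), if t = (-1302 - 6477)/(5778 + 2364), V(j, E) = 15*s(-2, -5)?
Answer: 1050439/2714 ≈ 387.04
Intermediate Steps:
s(K, q) = q + 4*K*q (s(K, q) = 4*K*q + q = q + 4*K*q)
V(j, E) = 525 (V(j, E) = 15*(-5*(1 + 4*(-2))) = 15*(-5*(1 - 8)) = 15*(-5*(-7)) = 15*35 = 525)
t = -2593/2714 (t = -7779/8142 = -7779*1/8142 = -2593/2714 ≈ -0.95542)
(L(165, -137) + t) + V(-140, 133) = (-137 - 2593/2714) + 525 = -374411/2714 + 525 = 1050439/2714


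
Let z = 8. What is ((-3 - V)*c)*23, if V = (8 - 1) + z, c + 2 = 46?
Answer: -18216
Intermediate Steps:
c = 44 (c = -2 + 46 = 44)
V = 15 (V = (8 - 1) + 8 = 7 + 8 = 15)
((-3 - V)*c)*23 = ((-3 - 1*15)*44)*23 = ((-3 - 15)*44)*23 = -18*44*23 = -792*23 = -18216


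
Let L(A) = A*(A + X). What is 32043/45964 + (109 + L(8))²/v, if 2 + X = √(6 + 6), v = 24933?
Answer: 1967195107/1146020412 + 5024*√3/24933 ≈ 2.0656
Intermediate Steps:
X = -2 + 2*√3 (X = -2 + √(6 + 6) = -2 + √12 = -2 + 2*√3 ≈ 1.4641)
L(A) = A*(-2 + A + 2*√3) (L(A) = A*(A + (-2 + 2*√3)) = A*(-2 + A + 2*√3))
32043/45964 + (109 + L(8))²/v = 32043/45964 + (109 + 8*(-2 + 8 + 2*√3))²/24933 = 32043*(1/45964) + (109 + 8*(6 + 2*√3))²*(1/24933) = 32043/45964 + (109 + (48 + 16*√3))²*(1/24933) = 32043/45964 + (157 + 16*√3)²*(1/24933) = 32043/45964 + (157 + 16*√3)²/24933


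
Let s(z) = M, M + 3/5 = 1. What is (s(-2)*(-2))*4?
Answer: -16/5 ≈ -3.2000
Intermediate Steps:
M = ⅖ (M = -⅗ + 1 = ⅖ ≈ 0.40000)
s(z) = ⅖
(s(-2)*(-2))*4 = ((⅖)*(-2))*4 = -⅘*4 = -16/5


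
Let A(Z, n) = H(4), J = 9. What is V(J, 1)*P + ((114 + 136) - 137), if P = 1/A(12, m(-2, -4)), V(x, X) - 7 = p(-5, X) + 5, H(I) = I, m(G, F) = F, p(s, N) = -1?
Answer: 463/4 ≈ 115.75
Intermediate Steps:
V(x, X) = 11 (V(x, X) = 7 + (-1 + 5) = 7 + 4 = 11)
A(Z, n) = 4
P = 1/4 ≈ 0.25000
V(J, 1)*P + ((114 + 136) - 137) = 11*(1/4) + ((114 + 136) - 137) = 11/4 + (250 - 137) = 11/4 + 113 = 463/4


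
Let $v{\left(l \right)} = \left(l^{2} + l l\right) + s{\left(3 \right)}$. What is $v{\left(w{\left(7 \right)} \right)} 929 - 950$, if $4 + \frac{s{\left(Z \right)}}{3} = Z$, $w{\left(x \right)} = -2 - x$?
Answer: $146761$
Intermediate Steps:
$s{\left(Z \right)} = -12 + 3 Z$
$v{\left(l \right)} = -3 + 2 l^{2}$ ($v{\left(l \right)} = \left(l^{2} + l l\right) + \left(-12 + 3 \cdot 3\right) = \left(l^{2} + l^{2}\right) + \left(-12 + 9\right) = 2 l^{2} - 3 = -3 + 2 l^{2}$)
$v{\left(w{\left(7 \right)} \right)} 929 - 950 = \left(-3 + 2 \left(-2 - 7\right)^{2}\right) 929 - 950 = \left(-3 + 2 \left(-9\right)^{2}\right) 929 - 950 = \left(-3 + 2 \cdot 81\right) 929 - 950 = \left(-3 + 162\right) 929 - 950 = 159 \cdot 929 - 950 = 147711 - 950 = 146761$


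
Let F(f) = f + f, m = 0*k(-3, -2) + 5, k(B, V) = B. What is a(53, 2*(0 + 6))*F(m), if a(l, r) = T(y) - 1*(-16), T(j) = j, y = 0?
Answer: 160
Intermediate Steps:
a(l, r) = 16 (a(l, r) = 0 - 1*(-16) = 0 + 16 = 16)
m = 5 (m = 0*(-3) + 5 = 0 + 5 = 5)
F(f) = 2*f
a(53, 2*(0 + 6))*F(m) = 16*(2*5) = 16*10 = 160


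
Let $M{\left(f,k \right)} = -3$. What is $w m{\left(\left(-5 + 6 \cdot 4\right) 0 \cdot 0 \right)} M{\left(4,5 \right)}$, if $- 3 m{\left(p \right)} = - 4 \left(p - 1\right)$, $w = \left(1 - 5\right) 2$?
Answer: $-32$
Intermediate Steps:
$w = -8$ ($w = \left(-4\right) 2 = -8$)
$m{\left(p \right)} = - \frac{4}{3} + \frac{4 p}{3}$ ($m{\left(p \right)} = - \frac{\left(-4\right) \left(p - 1\right)}{3} = - \frac{\left(-4\right) \left(-1 + p\right)}{3} = - \frac{4 - 4 p}{3} = - \frac{4}{3} + \frac{4 p}{3}$)
$w m{\left(\left(-5 + 6 \cdot 4\right) 0 \cdot 0 \right)} M{\left(4,5 \right)} = - 8 \left(- \frac{4}{3} + \frac{4 \left(-5 + 6 \cdot 4\right) 0 \cdot 0}{3}\right) \left(-3\right) = - 8 \left(- \frac{4}{3} + \frac{4 \left(-5 + 24\right) 0 \cdot 0}{3}\right) \left(-3\right) = - 8 \left(- \frac{4}{3} + \frac{4 \cdot 19 \cdot 0 \cdot 0}{3}\right) \left(-3\right) = - 8 \left(- \frac{4}{3} + \frac{4 \cdot 0 \cdot 0}{3}\right) \left(-3\right) = - 8 \left(- \frac{4}{3} + \frac{4}{3} \cdot 0\right) \left(-3\right) = - 8 \left(- \frac{4}{3} + 0\right) \left(-3\right) = \left(-8\right) \left(- \frac{4}{3}\right) \left(-3\right) = \frac{32}{3} \left(-3\right) = -32$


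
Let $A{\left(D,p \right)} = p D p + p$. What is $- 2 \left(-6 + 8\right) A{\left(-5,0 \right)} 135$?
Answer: $0$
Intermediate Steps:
$A{\left(D,p \right)} = p + D p^{2}$ ($A{\left(D,p \right)} = D p p + p = D p^{2} + p = p + D p^{2}$)
$- 2 \left(-6 + 8\right) A{\left(-5,0 \right)} 135 = - 2 \left(-6 + 8\right) 0 \left(1 - 0\right) 135 = \left(-2\right) 2 \cdot 0 \left(1 + 0\right) 135 = - 4 \cdot 0 \cdot 1 \cdot 135 = \left(-4\right) 0 \cdot 135 = 0 \cdot 135 = 0$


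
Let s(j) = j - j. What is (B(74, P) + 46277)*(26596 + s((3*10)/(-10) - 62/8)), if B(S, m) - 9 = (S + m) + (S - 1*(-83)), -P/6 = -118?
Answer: 1255996100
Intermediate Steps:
P = 708 (P = -6*(-118) = 708)
s(j) = 0
B(S, m) = 92 + m + 2*S (B(S, m) = 9 + ((S + m) + (S - 1*(-83))) = 9 + ((S + m) + (S + 83)) = 9 + ((S + m) + (83 + S)) = 9 + (83 + m + 2*S) = 92 + m + 2*S)
(B(74, P) + 46277)*(26596 + s((3*10)/(-10) - 62/8)) = ((92 + 708 + 2*74) + 46277)*(26596 + 0) = ((92 + 708 + 148) + 46277)*26596 = (948 + 46277)*26596 = 47225*26596 = 1255996100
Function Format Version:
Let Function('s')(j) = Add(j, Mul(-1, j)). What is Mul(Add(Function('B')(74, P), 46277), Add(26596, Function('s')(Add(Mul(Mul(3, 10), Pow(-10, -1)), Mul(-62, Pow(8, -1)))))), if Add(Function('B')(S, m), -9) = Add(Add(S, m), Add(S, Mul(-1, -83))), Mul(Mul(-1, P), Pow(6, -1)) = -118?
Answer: 1255996100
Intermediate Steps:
P = 708 (P = Mul(-6, -118) = 708)
Function('s')(j) = 0
Function('B')(S, m) = Add(92, m, Mul(2, S)) (Function('B')(S, m) = Add(9, Add(Add(S, m), Add(S, Mul(-1, -83)))) = Add(9, Add(Add(S, m), Add(S, 83))) = Add(9, Add(Add(S, m), Add(83, S))) = Add(9, Add(83, m, Mul(2, S))) = Add(92, m, Mul(2, S)))
Mul(Add(Function('B')(74, P), 46277), Add(26596, Function('s')(Add(Mul(Mul(3, 10), Pow(-10, -1)), Mul(-62, Pow(8, -1)))))) = Mul(Add(Add(92, 708, Mul(2, 74)), 46277), Add(26596, 0)) = Mul(Add(Add(92, 708, 148), 46277), 26596) = Mul(Add(948, 46277), 26596) = Mul(47225, 26596) = 1255996100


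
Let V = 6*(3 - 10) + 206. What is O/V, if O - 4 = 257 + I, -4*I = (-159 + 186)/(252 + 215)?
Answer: 487521/306352 ≈ 1.5914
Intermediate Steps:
I = -27/1868 (I = -(-159 + 186)/(4*(252 + 215)) = -27/(4*467) = -¼*27/467 = -27/1868 ≈ -0.014454)
V = 164 (V = 6*(-7) + 206 = -42 + 206 = 164)
O = 487521/1868 (O = 4 + (257 - 27/1868) = 4 + 480049/1868 = 487521/1868 ≈ 260.99)
O/V = (487521/1868)/164 = (487521/1868)*(1/164) = 487521/306352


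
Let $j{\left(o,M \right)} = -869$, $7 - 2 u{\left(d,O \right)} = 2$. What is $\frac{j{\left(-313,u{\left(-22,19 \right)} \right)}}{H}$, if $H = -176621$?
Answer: $\frac{869}{176621} \approx 0.0049201$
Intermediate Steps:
$u{\left(d,O \right)} = \frac{5}{2}$ ($u{\left(d,O \right)} = \frac{7}{2} - 1 = \frac{5}{2}$)
$\frac{j{\left(-313,u{\left(-22,19 \right)} \right)}}{H} = - \frac{869}{-176621} = \left(-869\right) \left(- \frac{1}{176621}\right) = \frac{869}{176621}$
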